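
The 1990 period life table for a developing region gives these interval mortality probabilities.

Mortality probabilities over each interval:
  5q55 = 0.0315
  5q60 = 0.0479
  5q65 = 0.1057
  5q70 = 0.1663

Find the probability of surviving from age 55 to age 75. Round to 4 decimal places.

0.6875

Chaining the interval survival probabilities: (1 − 0.0315) × (1 − 0.0479) × (1 − 0.1057) × (1 − 0.1663).
= 0.9685 × 0.9521 × 0.8943 × 0.8337 = 0.687504.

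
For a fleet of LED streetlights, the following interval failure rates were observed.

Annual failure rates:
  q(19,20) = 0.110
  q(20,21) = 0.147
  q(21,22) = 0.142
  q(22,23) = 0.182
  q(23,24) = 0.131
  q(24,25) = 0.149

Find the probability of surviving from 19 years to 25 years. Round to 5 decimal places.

Chaining the interval survival probabilities: (1 − 0.110) × (1 − 0.147) × (1 − 0.142) × (1 − 0.182) × (1 − 0.131) × (1 − 0.149).
= 0.890 × 0.853 × 0.858 × 0.818 × 0.869 × 0.851 = 0.394030.

0.39403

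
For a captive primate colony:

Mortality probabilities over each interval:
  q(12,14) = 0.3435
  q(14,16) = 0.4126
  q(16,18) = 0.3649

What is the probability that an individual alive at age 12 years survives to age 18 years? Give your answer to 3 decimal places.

0.245

The overall survival probability is (1 − 0.3435) × (1 − 0.4126) × (1 − 0.3649).
= 0.6565 × 0.5874 × 0.6351 = 0.244912.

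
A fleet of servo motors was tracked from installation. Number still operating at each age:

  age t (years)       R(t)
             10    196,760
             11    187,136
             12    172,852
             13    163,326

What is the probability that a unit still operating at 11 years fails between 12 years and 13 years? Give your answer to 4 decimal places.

0.0509

This is the probability of reaching 12 but not 13, conditional on being operational at 11: (R(12) − R(13)) / R(11).
= (172,852 − 163,326) / 187,136 = 9,526 / 187,136 = 0.050904.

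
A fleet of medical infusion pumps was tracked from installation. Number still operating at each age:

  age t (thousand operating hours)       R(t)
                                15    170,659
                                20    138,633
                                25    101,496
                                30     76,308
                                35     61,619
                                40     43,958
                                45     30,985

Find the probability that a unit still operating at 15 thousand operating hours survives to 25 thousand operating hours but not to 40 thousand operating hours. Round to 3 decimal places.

0.337

This is the probability of reaching 25 but not 40, conditional on being operational at 15: (R(25) − R(40)) / R(15).
= (101,496 − 43,958) / 170,659 = 57,538 / 170,659 = 0.337152.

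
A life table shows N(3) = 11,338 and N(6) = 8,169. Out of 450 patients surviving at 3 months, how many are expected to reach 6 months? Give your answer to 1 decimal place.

324.2

The relevant probability is 8,169/11,338 = 0.720497.
Expected number = 450 × 0.720497 = 324.2.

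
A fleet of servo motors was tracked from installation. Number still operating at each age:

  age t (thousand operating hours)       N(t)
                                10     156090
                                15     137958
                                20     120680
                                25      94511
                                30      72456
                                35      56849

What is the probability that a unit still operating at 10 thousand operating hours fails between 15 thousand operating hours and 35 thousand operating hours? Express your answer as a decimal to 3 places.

0.520

This is the probability of reaching 15 but not 35, conditional on being operational at 10: (N(15) − N(35)) / N(10).
= (137958 − 56849) / 156090 = 81109 / 156090 = 0.519630.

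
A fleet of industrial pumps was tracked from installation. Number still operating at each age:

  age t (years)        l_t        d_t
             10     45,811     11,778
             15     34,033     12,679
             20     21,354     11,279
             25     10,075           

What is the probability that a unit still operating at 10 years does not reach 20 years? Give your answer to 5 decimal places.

0.53387

P(fail before 20 | operational at 10) = 1 − l_20/l_10 = 1 − 21,354/45,811 = (24,457)/45,811 = 0.533867.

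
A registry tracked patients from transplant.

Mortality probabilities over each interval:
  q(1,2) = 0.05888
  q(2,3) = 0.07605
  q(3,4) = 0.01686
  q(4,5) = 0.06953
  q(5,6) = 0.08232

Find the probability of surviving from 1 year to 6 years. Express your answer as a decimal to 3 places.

P(survive 1→6) = (1 − 0.05888) × (1 − 0.07605) × (1 − 0.01686) × (1 − 0.06953) × (1 − 0.08232).
= 0.94112 × 0.92395 × 0.98314 × 0.93047 × 0.91768 = 0.729966.

0.730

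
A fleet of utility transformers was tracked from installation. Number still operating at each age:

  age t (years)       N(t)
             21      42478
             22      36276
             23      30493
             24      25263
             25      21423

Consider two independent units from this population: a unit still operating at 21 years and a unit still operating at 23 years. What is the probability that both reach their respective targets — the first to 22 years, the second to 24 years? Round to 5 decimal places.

p₁ = N(22)/N(21) = 36276/42478 = 0.853995; p₂ = N(24)/N(23) = 25263/30493 = 0.828485.
P(both) = p₁ × p₂ = 0.853995 × 0.828485 = 0.707522.

0.70752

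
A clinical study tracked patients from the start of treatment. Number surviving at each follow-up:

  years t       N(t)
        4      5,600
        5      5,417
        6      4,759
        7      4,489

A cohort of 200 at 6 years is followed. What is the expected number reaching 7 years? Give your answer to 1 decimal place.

The relevant probability is 4,489/4,759 = 0.943265.
Expected number = 200 × 0.943265 = 188.7.

188.7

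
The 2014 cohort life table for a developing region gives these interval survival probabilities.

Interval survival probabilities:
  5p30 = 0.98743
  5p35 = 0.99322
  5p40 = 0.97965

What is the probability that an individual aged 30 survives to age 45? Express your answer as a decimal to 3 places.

0.961

15p30 = 0.98743 × 0.99322 × 0.97965.
= 0.960777.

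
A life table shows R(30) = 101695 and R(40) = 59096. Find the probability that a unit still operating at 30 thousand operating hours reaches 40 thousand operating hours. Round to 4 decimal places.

0.5811

The conditional survival probability is R(40)/R(30) = 59096/101695 = 0.581110.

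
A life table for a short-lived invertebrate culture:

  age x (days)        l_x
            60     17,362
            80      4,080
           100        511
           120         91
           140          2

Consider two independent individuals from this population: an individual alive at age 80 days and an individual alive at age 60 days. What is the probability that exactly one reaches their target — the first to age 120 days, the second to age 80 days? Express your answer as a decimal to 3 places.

p₁ = l_120/l_80 = 91/4,080 = 0.022304; p₂ = l_80/l_60 = 4,080/17,362 = 0.234996.
P(exactly one) = p₁(1−p₂) + (1−p₁)p₂ = 0.017063 + 0.229755 = 0.246817.

0.247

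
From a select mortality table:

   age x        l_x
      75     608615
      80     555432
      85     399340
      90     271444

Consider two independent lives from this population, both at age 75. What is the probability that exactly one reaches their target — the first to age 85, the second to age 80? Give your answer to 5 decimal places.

p₁ = l_85/l_75 = 399340/608615 = 0.656146; p₂ = l_80/l_75 = 555432/608615 = 0.912616.
P(exactly one) = p₁(1−p₂) + (1−p₁)p₂ = 0.057337 + 0.313807 = 0.371143.

0.37114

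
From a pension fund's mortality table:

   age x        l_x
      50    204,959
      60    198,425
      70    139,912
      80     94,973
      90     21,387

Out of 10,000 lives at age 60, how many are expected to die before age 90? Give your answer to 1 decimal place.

8922.2

The relevant probability is 1 − 21,387/198,425 = 0.892216.
Expected number = 10,000 × 0.892216 = 8922.2.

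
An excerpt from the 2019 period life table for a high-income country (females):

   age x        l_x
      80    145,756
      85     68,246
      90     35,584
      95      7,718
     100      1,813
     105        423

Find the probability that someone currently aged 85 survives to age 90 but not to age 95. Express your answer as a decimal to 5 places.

We want 5|5q85 = (l_90 − l_95)/l_85.
This is the probability of reaching 90 but not 95, conditional on being alive at 85: (l_90 − l_95) / l_85.
= (35,584 − 7,718) / 68,246 = 27,866 / 68,246 = 0.408317.

0.40832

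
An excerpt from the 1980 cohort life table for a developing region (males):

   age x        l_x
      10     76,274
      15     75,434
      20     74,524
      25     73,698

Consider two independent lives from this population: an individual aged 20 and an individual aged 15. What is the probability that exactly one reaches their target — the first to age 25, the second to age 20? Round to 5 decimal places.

0.02288

p₁ = l_25/l_20 = 73,698/74,524 = 0.988916; p₂ = l_20/l_15 = 74,524/75,434 = 0.987936.
P(exactly one) = p₁(1−p₂) + (1−p₁)p₂ = 0.011930 + 0.010950 = 0.022881.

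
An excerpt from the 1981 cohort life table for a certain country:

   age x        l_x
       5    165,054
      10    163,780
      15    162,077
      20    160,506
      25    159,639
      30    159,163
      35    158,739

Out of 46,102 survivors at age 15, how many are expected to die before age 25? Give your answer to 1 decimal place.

The relevant probability is 1 − 159,639/162,077 = 0.015042.
Expected number = 46,102 × 0.015042 = 693.5.

693.5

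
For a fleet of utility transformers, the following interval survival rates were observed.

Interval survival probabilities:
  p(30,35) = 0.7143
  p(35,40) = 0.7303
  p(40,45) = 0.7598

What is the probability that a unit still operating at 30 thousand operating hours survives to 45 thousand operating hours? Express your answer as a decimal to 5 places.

Chaining the interval survival probabilities: 0.7143 × 0.7303 × 0.7598.
= 0.396352.

0.39635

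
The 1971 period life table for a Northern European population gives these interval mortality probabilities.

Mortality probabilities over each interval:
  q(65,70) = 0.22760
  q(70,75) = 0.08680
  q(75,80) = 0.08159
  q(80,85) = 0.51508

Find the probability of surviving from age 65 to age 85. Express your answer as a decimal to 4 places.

P(survive 65→85) = (1 − 0.22760) × (1 − 0.08680) × (1 − 0.08159) × (1 − 0.51508).
= 0.77240 × 0.91320 × 0.91841 × 0.48492 = 0.314134.

0.3141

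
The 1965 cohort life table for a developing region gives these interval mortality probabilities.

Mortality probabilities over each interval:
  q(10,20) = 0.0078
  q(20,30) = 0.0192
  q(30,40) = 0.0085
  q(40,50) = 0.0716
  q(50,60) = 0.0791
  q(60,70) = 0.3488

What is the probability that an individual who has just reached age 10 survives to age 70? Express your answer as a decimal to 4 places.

The overall survival probability is (1 − 0.0078) × (1 − 0.0192) × (1 − 0.0085) × (1 − 0.0716) × (1 − 0.0791) × (1 − 0.3488).
= 0.9922 × 0.9808 × 0.9915 × 0.9284 × 0.9209 × 0.6512 = 0.537198.

0.5372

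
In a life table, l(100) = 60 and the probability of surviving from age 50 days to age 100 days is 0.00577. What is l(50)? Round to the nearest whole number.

l(50) = l(100) / p = 60 / 0.00577 = 10399.

10399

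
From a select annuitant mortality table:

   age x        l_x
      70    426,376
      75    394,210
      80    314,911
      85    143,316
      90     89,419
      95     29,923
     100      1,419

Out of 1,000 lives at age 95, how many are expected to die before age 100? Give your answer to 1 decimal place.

952.6

The relevant probability is 1 − 1,419/29,923 = 0.952578.
Expected number = 1,000 × 0.952578 = 952.6.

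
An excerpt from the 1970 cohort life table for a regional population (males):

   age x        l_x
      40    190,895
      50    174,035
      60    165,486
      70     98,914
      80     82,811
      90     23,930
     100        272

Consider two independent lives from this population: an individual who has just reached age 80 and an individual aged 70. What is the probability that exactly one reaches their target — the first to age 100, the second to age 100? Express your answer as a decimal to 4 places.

0.0060

p₁ = l_100/l_80 = 272/82,811 = 0.003285; p₂ = l_100/l_70 = 272/98,914 = 0.002750.
P(exactly one) = p₁(1−p₂) + (1−p₁)p₂ = 0.003276 + 0.002741 = 0.006017.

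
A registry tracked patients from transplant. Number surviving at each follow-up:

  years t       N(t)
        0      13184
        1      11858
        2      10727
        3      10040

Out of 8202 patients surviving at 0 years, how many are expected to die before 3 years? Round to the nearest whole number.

The relevant probability is 1 − 10040/13184 = 0.238471.
Expected number = 8202 × 0.238471 = 1956.

1956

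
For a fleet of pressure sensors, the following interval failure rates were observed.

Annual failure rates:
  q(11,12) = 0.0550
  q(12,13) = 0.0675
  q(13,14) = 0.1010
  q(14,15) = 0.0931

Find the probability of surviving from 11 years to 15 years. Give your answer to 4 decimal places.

0.7185

The overall survival probability is (1 − 0.0550) × (1 − 0.0675) × (1 − 0.1010) × (1 − 0.0931).
= 0.9450 × 0.9325 × 0.8990 × 0.9069 = 0.718455.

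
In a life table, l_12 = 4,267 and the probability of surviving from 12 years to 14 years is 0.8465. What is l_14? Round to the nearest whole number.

l_14 = l_12 × p = 4,267 × 0.8465 = 3612.

3612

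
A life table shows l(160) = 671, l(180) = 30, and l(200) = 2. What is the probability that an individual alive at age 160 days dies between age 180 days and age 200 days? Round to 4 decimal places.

0.0417

This is the probability of reaching 180 but not 200, conditional on being alive at 160: (l(180) − l(200)) / l(160).
= (30 − 2) / 671 = 28 / 671 = 0.041729.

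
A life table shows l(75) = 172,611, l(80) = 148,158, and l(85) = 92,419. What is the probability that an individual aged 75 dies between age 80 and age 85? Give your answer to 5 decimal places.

This is the probability of reaching 80 but not 85, conditional on being alive at 75: (l(80) − l(85)) / l(75).
= (148,158 − 92,419) / 172,611 = 55,739 / 172,611 = 0.322917.

0.32292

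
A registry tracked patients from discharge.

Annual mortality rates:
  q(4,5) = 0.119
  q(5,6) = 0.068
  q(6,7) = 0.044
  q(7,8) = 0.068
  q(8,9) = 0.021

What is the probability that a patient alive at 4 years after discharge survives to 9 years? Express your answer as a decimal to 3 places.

P(survive 4→9) = (1 − 0.119) × (1 − 0.068) × (1 − 0.044) × (1 − 0.068) × (1 − 0.021).
= 0.881 × 0.932 × 0.956 × 0.932 × 0.979 = 0.716223.

0.716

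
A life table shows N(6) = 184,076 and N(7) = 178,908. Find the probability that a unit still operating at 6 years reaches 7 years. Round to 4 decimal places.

The conditional survival probability is N(7)/N(6) = 178,908/184,076 = 0.971925.

0.9719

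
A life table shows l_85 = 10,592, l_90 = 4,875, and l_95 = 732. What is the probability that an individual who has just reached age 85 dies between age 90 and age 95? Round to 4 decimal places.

We want 5|5q85 = (l_90 − l_95)/l_85.
This is the probability of reaching 90 but not 95, conditional on being alive at 85: (l_90 − l_95) / l_85.
= (4,875 − 732) / 10,592 = 4,143 / 10,592 = 0.391144.

0.3911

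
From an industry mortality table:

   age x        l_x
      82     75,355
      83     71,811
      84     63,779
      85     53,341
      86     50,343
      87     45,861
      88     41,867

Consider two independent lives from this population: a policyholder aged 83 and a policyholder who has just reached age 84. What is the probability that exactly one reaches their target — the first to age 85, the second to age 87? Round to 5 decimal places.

0.39363

p₁ = l_85/l_83 = 53,341/71,811 = 0.742797; p₂ = l_87/l_84 = 45,861/63,779 = 0.719061.
P(exactly one) = p₁(1−p₂) + (1−p₁)p₂ = 0.208681 + 0.184945 = 0.393625.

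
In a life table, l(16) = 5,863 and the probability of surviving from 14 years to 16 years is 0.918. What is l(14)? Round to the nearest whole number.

l(14) = l(16) / p = 5,863 / 0.918 = 6387.

6387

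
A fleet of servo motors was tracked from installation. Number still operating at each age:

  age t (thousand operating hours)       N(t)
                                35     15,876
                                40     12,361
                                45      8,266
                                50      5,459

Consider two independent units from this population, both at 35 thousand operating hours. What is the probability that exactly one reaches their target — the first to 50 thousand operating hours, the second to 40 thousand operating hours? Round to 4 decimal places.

p₁ = N(50)/N(35) = 5,459/15,876 = 0.343852; p₂ = N(40)/N(35) = 12,361/15,876 = 0.778597.
P(exactly one) = p₁(1−p₂) + (1−p₁)p₂ = 0.076130 + 0.510875 = 0.587005.

0.5870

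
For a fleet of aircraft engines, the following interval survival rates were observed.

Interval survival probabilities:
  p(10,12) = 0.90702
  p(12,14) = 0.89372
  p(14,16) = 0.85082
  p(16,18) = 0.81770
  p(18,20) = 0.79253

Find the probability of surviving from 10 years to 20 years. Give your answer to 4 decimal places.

0.4470

Chaining the interval survival probabilities: 0.90702 × 0.89372 × 0.85082 × 0.81770 × 0.79253.
= 0.446957.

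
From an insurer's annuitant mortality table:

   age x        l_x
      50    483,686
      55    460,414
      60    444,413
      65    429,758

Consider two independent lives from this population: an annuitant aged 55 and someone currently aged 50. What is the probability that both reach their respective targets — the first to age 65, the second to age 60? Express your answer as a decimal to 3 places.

0.858

p₁ = l_65/l_55 = 429,758/460,414 = 0.933416; p₂ = l_60/l_50 = 444,413/483,686 = 0.918805.
P(both) = p₁ × p₂ = 0.933416 × 0.918805 = 0.857627.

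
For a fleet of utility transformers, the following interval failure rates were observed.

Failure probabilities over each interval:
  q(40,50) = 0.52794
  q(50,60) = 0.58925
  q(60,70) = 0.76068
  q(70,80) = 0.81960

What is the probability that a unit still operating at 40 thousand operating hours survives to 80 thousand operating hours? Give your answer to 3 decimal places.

0.008

The overall survival probability is (1 − 0.52794) × (1 − 0.58925) × (1 − 0.76068) × (1 − 0.81960).
= 0.47206 × 0.41075 × 0.23932 × 0.18040 = 0.008371.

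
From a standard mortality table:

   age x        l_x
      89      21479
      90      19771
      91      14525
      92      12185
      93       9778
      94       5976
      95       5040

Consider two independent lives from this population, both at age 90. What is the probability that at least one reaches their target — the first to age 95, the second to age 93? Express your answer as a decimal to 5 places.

0.62341

p₁ = l_95/l_90 = 5040/19771 = 0.254919; p₂ = l_93/l_90 = 9778/19771 = 0.494563.
P(at least one) = 1 − (1−p₁)(1−p₂) = 1 − 0.745081 × 0.505437 = 0.623408.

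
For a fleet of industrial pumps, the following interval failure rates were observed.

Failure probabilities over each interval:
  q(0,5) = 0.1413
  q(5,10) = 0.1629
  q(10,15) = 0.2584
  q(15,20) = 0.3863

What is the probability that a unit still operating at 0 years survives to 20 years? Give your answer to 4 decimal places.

Survival from 0 to 20 is the product of surviving each interval: (1 − 0.1413) × (1 − 0.1629) × (1 − 0.2584) × (1 − 0.3863).
= 0.8587 × 0.8371 × 0.7416 × 0.6137 = 0.327148.

0.3271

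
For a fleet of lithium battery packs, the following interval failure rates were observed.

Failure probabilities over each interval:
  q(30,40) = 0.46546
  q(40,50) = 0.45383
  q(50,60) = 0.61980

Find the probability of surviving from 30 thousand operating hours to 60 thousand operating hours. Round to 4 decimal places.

Survival from 30 to 60 is the product of surviving each interval: (1 − 0.46546) × (1 − 0.45383) × (1 − 0.61980).
= 0.53454 × 0.54617 × 0.38020 = 0.110999.

0.1110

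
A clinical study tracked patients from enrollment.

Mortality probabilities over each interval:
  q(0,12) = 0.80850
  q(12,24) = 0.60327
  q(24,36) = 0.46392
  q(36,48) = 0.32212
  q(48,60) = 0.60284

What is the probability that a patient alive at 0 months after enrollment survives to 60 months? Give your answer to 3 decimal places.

Survival from 0 to 60 is the product of surviving each interval: (1 − 0.80850) × (1 − 0.60327) × (1 − 0.46392) × (1 − 0.32212) × (1 − 0.60284).
= 0.19150 × 0.39673 × 0.53608 × 0.67788 × 0.39716 = 0.010965.

0.011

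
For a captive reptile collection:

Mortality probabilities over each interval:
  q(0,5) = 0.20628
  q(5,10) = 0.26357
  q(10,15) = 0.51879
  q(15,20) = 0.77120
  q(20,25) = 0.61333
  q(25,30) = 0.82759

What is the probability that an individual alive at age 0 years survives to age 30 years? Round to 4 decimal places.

0.0043

P(survive 0→30) = (1 − 0.20628) × (1 − 0.26357) × (1 − 0.51879) × (1 − 0.77120) × (1 − 0.61333) × (1 − 0.82759).
= 0.79372 × 0.73643 × 0.48121 × 0.22880 × 0.38667 × 0.17241 = 0.004290.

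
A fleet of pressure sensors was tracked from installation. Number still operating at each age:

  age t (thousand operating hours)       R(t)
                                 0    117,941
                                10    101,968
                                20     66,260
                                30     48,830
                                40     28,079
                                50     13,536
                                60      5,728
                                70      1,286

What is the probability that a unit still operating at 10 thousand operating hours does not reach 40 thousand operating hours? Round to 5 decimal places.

P(fail before 40 | operational at 10) = 1 − R(40)/R(10) = 1 − 28,079/101,968 = (73,889)/101,968 = 0.724629.

0.72463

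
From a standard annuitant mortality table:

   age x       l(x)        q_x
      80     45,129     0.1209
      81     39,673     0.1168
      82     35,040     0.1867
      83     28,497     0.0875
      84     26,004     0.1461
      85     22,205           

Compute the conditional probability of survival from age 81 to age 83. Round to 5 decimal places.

The conditional survival probability is l(83)/l(81) = 28,497/39,673 = 0.718297.

0.71830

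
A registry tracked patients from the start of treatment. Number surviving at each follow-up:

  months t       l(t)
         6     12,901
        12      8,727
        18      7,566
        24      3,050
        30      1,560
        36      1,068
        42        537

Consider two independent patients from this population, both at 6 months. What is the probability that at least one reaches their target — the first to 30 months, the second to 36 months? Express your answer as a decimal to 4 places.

p₁ = l(30)/l(6) = 1,560/12,901 = 0.120921; p₂ = l(36)/l(6) = 1,068/12,901 = 0.082784.
P(at least one) = 1 − (1−p₁)(1−p₂) = 1 − 0.879079 × 0.917216 = 0.193695.

0.1937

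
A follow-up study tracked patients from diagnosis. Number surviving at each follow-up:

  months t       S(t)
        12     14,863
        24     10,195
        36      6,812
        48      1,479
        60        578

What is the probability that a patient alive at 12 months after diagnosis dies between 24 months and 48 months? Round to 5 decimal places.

This is the probability of reaching 24 but not 48, conditional on being alive at 12: (S(24) − S(48)) / S(12).
= (10,195 − 1,479) / 14,863 = 8,716 / 14,863 = 0.586423.

0.58642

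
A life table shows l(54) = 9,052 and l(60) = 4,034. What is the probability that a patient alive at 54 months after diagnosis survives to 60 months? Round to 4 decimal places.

0.4456

The conditional survival probability is l(60)/l(54) = 4,034/9,052 = 0.445647.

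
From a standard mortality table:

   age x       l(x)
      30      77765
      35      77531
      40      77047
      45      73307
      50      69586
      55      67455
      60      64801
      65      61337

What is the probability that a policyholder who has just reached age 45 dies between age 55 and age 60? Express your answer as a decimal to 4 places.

0.0362

This is the probability of reaching 55 but not 60, conditional on being alive at 45: (l(55) − l(60)) / l(45).
= (67455 − 64801) / 73307 = 2654 / 73307 = 0.036204.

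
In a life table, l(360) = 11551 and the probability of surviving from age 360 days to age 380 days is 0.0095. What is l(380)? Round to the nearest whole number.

l(380) = l(360) × p = 11551 × 0.0095 = 110.

110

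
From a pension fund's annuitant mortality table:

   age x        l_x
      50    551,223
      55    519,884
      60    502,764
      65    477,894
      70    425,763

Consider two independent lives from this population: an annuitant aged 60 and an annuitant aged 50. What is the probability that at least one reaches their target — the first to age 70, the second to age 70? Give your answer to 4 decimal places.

0.9651

p₁ = l_70/l_60 = 425,763/502,764 = 0.846845; p₂ = l_70/l_50 = 425,763/551,223 = 0.772397.
P(at least one) = 1 − (1−p₁)(1−p₂) = 1 − 0.153155 × 0.227603 = 0.965141.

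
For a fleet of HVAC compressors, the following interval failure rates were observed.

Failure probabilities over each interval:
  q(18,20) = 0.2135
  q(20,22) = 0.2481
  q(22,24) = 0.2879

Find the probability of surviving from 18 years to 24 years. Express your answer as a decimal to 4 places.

0.4211

Chaining the interval survival probabilities: (1 − 0.2135) × (1 − 0.2481) × (1 − 0.2879).
= 0.7865 × 0.7519 × 0.7121 = 0.421114.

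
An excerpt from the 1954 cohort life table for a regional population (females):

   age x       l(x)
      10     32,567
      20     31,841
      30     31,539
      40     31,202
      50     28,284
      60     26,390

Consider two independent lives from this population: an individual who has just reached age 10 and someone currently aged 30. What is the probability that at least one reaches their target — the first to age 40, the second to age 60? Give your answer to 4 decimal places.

0.9932

p₁ = l(40)/l(10) = 31,202/32,567 = 0.958086; p₂ = l(60)/l(30) = 26,390/31,539 = 0.836742.
P(at least one) = 1 − (1−p₁)(1−p₂) = 1 − 0.041914 × 0.163258 = 0.993157.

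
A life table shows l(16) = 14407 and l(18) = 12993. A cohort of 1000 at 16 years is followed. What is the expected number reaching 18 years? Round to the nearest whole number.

902

The relevant probability is 12993/14407 = 0.901853.
Expected number = 1000 × 0.901853 = 902.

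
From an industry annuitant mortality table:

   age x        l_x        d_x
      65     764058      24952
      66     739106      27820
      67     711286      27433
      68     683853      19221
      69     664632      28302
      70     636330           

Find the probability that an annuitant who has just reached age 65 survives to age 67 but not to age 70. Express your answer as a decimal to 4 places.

This is the probability of reaching 67 but not 70, conditional on being alive at 65: (l_67 − l_70) / l_65.
= (711286 − 636330) / 764058 = 74956 / 764058 = 0.098103.

0.0981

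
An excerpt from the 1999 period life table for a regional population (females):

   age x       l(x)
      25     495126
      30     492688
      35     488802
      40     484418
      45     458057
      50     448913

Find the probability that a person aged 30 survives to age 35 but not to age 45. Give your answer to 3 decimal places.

0.062

This is the probability of reaching 35 but not 45, conditional on being alive at 30: (l(35) − l(45)) / l(30).
= (488802 − 458057) / 492688 = 30745 / 492688 = 0.062403.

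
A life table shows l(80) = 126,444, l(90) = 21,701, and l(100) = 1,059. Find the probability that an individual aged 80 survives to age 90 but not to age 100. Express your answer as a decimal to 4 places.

This is the probability of reaching 90 but not 100, conditional on being alive at 80: (l(90) − l(100)) / l(80).
= (21,701 − 1,059) / 126,444 = 20,642 / 126,444 = 0.163250.

0.1633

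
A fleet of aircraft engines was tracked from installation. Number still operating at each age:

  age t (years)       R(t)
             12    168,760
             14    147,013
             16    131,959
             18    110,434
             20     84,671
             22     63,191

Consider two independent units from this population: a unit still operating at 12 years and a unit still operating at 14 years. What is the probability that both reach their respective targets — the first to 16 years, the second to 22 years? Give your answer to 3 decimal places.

0.336

p₁ = R(16)/R(12) = 131,959/168,760 = 0.781933; p₂ = R(22)/R(14) = 63,191/147,013 = 0.429833.
P(both) = p₁ × p₂ = 0.781933 × 0.429833 = 0.336101.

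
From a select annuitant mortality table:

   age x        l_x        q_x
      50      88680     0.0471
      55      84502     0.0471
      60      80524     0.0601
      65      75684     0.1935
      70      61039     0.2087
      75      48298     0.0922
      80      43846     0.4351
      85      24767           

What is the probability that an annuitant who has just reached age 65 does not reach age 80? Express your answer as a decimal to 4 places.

P(die before 80 | alive at 65) = 1 − l_80/l_65 = 1 − 43846/75684 = (31838)/75684 = 0.420670.

0.4207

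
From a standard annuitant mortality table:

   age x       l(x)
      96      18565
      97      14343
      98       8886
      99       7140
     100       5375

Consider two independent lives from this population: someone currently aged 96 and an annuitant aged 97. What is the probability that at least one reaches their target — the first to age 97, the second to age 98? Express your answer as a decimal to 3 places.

0.913

p₁ = l(97)/l(96) = 14343/18565 = 0.772583; p₂ = l(98)/l(97) = 8886/14343 = 0.619536.
P(at least one) = 1 − (1−p₁)(1−p₂) = 1 − 0.227417 × 0.380464 = 0.913476.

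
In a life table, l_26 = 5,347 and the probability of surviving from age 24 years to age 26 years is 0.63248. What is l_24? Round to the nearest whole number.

8454

l_24 = l_26 / p = 5,347 / 0.63248 = 8454.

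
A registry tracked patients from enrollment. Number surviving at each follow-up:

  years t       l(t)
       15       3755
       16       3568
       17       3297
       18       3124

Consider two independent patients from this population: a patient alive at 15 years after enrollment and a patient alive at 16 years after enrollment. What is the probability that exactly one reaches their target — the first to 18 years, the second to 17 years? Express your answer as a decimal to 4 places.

p₁ = l(18)/l(15) = 3124/3755 = 0.831957; p₂ = l(17)/l(16) = 3297/3568 = 0.924047.
P(exactly one) = p₁(1−p₂) + (1−p₁)p₂ = 0.063190 + 0.155280 = 0.218469.

0.2185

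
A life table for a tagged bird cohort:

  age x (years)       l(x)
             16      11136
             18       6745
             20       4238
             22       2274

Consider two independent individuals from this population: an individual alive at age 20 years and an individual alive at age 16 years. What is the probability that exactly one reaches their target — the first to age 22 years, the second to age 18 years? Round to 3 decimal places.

p₁ = l(22)/l(20) = 2274/4238 = 0.536574; p₂ = l(18)/l(16) = 6745/11136 = 0.605693.
P(exactly one) = p₁(1−p₂) + (1−p₁)p₂ = 0.211575 + 0.280694 = 0.492269.

0.492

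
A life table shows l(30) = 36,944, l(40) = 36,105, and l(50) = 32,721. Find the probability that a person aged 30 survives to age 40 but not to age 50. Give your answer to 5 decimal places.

This is the probability of reaching 40 but not 50, conditional on being alive at 30: (l(40) − l(50)) / l(30).
= (36,105 − 32,721) / 36,944 = 3,384 / 36,944 = 0.091598.

0.09160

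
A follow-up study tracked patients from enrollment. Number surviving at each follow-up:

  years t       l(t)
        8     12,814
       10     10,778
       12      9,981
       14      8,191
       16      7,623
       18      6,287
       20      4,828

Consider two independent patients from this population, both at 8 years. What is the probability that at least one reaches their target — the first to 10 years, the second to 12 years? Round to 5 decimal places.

p₁ = l(10)/l(8) = 10,778/12,814 = 0.841111; p₂ = l(12)/l(8) = 9,981/12,814 = 0.778914.
P(at least one) = 1 − (1−p₁)(1−p₂) = 1 − 0.158889 × 0.221086 = 0.964872.

0.96487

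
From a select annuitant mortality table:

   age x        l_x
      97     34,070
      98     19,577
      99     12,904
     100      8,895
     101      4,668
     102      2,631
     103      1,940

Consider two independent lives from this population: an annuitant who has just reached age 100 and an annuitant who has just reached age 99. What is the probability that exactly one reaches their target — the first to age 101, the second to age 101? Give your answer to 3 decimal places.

p₁ = l_101/l_100 = 4,668/8,895 = 0.524789; p₂ = l_101/l_99 = 4,668/12,904 = 0.361748.
P(exactly one) = p₁(1−p₂) + (1−p₁)p₂ = 0.334948 + 0.171907 = 0.506854.

0.507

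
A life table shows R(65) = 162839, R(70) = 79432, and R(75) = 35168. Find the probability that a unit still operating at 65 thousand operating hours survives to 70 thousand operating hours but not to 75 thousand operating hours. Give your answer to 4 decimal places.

0.2718

This is the probability of reaching 70 but not 75, conditional on being operational at 65: (R(70) − R(75)) / R(65).
= (79432 − 35168) / 162839 = 44264 / 162839 = 0.271827.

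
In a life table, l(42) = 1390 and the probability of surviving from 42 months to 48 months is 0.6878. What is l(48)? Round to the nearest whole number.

956

l(48) = l(42) × p = 1390 × 0.6878 = 956.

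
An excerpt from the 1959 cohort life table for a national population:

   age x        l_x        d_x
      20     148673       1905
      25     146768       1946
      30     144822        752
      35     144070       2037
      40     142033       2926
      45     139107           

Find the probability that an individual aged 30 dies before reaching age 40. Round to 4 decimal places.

P(die before 40 | alive at 30) = 1 − l_40/l_30 = 1 − 142033/144822 = (2789)/144822 = 0.019258.

0.0193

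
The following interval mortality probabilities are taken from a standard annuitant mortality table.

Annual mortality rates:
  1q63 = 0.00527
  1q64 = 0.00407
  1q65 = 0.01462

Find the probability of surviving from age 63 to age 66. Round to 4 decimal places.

0.9762

The overall survival probability is (1 − 0.00527) × (1 − 0.00407) × (1 − 0.01462).
= 0.99473 × 0.99593 × 0.98538 = 0.976198.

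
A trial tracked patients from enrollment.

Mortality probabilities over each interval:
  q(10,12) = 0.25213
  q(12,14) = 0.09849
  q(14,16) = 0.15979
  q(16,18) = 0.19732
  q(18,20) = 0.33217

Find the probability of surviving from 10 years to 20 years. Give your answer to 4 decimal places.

0.3037

P(survive 10→20) = (1 − 0.25213) × (1 − 0.09849) × (1 − 0.15979) × (1 − 0.19732) × (1 − 0.33217).
= 0.74787 × 0.90151 × 0.84021 × 0.80268 × 0.66783 = 0.303664.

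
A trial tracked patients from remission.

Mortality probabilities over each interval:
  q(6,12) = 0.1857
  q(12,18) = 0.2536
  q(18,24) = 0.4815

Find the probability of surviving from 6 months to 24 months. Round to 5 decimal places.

0.31514

Survival from 6 to 24 is the product of surviving each interval: (1 − 0.1857) × (1 − 0.2536) × (1 − 0.4815).
= 0.8143 × 0.7464 × 0.5185 = 0.315141.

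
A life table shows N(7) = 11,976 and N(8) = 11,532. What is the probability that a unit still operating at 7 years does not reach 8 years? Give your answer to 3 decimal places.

0.037

P(fail before 8 | operational at 7) = 1 − N(8)/N(7) = 1 − 11,532/11,976 = (444)/11,976 = 0.037074.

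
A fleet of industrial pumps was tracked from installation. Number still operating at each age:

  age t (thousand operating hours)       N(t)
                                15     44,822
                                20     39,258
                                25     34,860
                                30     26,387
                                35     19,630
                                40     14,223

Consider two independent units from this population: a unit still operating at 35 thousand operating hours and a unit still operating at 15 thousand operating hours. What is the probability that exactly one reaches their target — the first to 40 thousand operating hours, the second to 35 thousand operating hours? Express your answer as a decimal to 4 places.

0.5279

p₁ = N(40)/N(35) = 14,223/19,630 = 0.724554; p₂ = N(35)/N(15) = 19,630/44,822 = 0.437955.
P(exactly one) = p₁(1−p₂) + (1−p₁)p₂ = 0.407232 + 0.120633 = 0.527865.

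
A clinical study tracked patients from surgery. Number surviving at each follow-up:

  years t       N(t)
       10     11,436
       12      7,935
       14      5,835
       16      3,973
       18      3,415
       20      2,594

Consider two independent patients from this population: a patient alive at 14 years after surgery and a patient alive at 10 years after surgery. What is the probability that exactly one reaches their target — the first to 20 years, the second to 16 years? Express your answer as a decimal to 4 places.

p₁ = N(20)/N(14) = 2,594/5,835 = 0.444559; p₂ = N(16)/N(10) = 3,973/11,436 = 0.347412.
P(exactly one) = p₁(1−p₂) + (1−p₁)p₂ = 0.290114 + 0.192967 = 0.483081.

0.4831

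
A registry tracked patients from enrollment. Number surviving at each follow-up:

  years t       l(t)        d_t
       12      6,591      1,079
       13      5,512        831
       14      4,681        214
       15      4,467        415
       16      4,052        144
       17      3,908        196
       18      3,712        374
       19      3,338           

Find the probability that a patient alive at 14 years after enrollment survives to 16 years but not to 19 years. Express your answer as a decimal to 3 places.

This is the probability of reaching 16 but not 19, conditional on being alive at 14: (l(16) − l(19)) / l(14).
= (4,052 − 3,338) / 4,681 = 714 / 4,681 = 0.152532.

0.153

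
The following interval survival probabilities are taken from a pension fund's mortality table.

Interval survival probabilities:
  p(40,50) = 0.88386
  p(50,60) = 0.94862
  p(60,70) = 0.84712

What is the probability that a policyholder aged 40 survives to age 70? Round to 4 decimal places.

Chaining the interval survival probabilities: 0.88386 × 0.94862 × 0.84712.
= 0.710265.

0.7103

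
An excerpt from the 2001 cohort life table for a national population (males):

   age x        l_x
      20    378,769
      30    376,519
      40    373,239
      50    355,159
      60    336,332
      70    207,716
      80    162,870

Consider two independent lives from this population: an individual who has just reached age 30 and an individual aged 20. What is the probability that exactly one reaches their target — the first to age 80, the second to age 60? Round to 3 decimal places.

p₁ = l_80/l_30 = 162,870/376,519 = 0.432568; p₂ = l_60/l_20 = 336,332/378,769 = 0.887961.
P(exactly one) = p₁(1−p₂) + (1−p₁)p₂ = 0.048464 + 0.503857 = 0.552322.

0.552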